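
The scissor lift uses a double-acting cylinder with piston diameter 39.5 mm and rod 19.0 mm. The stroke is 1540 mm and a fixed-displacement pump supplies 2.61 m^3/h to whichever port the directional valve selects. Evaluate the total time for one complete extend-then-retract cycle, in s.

Cap-side area A_cap = π/4 × (39.5 mm)² = 1225 mm^2
Rod-side annular area A_ann = π/4 × (39.5² − 19.0²) = 941.9 mm^2
t_ext = A_cap·L/Q = 2.603 s
t_ret = A_ann·L/Q = 2.001 s
t_cycle = t_ext + t_ret

t ≈ 4.60 s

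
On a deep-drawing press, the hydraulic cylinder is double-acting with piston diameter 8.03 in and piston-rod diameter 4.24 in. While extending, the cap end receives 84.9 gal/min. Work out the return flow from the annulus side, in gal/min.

Cap-side area A_cap = π/4 × (8.03 in)² = 50.64 in^2
Rod-side annular area A_ann = π/4 × (8.03² − 4.24²) = 36.52 in^2
Piston speed v = Q_in/A_cap; rod-end outflow Q_out = v × A_ann = Q_in × A_ann/A_cap.

Q_out ≈ 61.2 gal/min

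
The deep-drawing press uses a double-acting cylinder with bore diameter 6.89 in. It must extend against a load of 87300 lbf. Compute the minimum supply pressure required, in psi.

P ≈ 2340 psi

Cap-side area A_cap = π/4 × (6.89 in)² = 37.28 in^2
P = F / A = 87300 lbf / A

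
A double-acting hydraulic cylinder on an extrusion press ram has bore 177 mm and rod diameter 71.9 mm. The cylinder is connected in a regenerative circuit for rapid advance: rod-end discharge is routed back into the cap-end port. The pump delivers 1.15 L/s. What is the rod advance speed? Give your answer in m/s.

In regeneration the rod-end outflow joins the pump flow into the cap end, so the net volume the pump must supply per unit advance equals the rod cross-section area.
Rod cross-section A_rod = π/4 × (71.9 mm)² = 4060 mm^2
v = Q_pump / A_rod

v ≈ 0.283 m/s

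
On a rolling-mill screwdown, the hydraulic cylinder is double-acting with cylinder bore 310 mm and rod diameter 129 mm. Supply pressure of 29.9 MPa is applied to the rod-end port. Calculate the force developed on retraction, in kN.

Rod-side annular area A_ann = π/4 × (310² − 129²) = 62410 mm^2
On retraction the pressure acts on the annular area (bore minus rod).
F = P × A_ann

F ≈ 1870 kN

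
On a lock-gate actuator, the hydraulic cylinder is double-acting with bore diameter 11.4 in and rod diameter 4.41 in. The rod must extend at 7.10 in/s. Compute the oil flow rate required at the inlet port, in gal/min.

Cap-side area A_cap = π/4 × (11.4 in)² = 102.1 in^2
Q = A × v

Q ≈ 188 gal/min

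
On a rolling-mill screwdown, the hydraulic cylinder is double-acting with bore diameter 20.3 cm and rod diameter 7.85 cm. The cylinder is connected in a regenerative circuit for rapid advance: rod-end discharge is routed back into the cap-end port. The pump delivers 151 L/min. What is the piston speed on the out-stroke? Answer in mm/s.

In regeneration the rod-end outflow joins the pump flow into the cap end, so the net volume the pump must supply per unit advance equals the rod cross-section area.
Rod cross-section A_rod = π/4 × (7.85 cm)² = 48.40 cm^2
v = Q_pump / A_rod

v ≈ 520 mm/s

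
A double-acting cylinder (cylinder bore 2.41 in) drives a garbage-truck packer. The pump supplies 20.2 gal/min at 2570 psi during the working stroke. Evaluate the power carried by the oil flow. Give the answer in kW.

W ≈ 22.6 kW

Hydraulic power = P × Q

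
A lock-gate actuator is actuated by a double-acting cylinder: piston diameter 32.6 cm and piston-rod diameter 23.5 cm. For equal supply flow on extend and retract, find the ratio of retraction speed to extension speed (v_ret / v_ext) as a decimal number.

Cap-side area A_cap = π/4 × (32.6 cm)² = 834.7 cm^2
Rod-side annular area A_ann = π/4 × (32.6² − 23.5²) = 401.0 cm^2
For equal Q, v ∝ 1/A, so v_ret/v_ext = A_cap/A_ann.

v_ret/v_ext ≈ 2.08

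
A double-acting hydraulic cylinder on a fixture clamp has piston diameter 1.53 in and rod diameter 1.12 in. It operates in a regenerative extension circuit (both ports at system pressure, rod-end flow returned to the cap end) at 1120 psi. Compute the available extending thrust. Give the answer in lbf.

F ≈ 1100 lbf

With equal pressure on both faces, forces on the annular region cancel; the net push is pressure × rod cross-section.
Rod cross-section A_rod = π/4 × (1.12 in)² = 0.9852 in^2
F = P × A_rod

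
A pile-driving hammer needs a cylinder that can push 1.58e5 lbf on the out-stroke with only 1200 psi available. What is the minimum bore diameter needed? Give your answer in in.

Extension force acts on the full piston face: F = P × (π/4)D².
D = √(4F / (πP)) = √(4 × 1.58e5 lbf / (π × 1200 psi))

D ≈ 12.9 in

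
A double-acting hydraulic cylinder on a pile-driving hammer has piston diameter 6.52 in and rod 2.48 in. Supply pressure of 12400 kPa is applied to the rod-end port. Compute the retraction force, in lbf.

F ≈ 51400 lbf

Rod-side annular area A_ann = π/4 × (6.52² − 2.48²) = 28.56 in^2
On retraction the pressure acts on the annular area (bore minus rod).
F = P × A_ann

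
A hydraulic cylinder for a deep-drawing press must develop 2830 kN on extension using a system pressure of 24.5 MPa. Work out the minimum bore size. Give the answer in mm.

D ≈ 383 mm

Extension force acts on the full piston face: F = P × (π/4)D².
D = √(4F / (πP)) = √(4 × 2830 kN / (π × 24.5 MPa))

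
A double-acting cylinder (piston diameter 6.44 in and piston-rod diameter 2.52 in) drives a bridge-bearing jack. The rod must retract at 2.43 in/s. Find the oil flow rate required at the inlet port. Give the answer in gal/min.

Q ≈ 17.4 gal/min

Rod-side annular area A_ann = π/4 × (6.44² − 2.52²) = 27.59 in^2
Q = A × v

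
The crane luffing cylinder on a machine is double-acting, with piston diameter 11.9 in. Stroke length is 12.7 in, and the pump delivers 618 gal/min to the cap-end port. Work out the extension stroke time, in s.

Cap-side area A_cap = π/4 × (11.9 in)² = 111.2 in^2
Swept volume V = A × L; t = V / Q = A·L / Q

t ≈ 0.594 s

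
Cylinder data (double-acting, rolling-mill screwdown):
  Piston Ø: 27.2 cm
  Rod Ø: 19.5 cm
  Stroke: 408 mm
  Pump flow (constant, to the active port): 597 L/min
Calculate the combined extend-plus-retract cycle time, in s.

t ≈ 3.54 s

Cap-side area A_cap = π/4 × (27.2 cm)² = 581.1 cm^2
Rod-side annular area A_ann = π/4 × (27.2² − 19.5²) = 282.4 cm^2
t_ext = A_cap·L/Q = 2.383 s
t_ret = A_ann·L/Q = 1.158 s
t_cycle = t_ext + t_ret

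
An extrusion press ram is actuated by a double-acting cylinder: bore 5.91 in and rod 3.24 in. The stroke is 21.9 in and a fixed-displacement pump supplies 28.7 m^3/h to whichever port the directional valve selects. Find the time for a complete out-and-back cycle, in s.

t ≈ 2.10 s

Cap-side area A_cap = π/4 × (5.91 in)² = 27.43 in^2
Rod-side annular area A_ann = π/4 × (5.91² − 3.24²) = 19.19 in^2
t_ext = A_cap·L/Q = 1.235 s
t_ret = A_ann·L/Q = 0.8638 s
t_cycle = t_ext + t_ret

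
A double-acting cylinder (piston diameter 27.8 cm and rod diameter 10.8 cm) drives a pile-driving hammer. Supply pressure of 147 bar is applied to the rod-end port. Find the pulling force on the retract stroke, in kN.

Rod-side annular area A_ann = π/4 × (27.8² − 10.8²) = 515.4 cm^2
On retraction the pressure acts on the annular area (bore minus rod).
F = P × A_ann

F ≈ 758 kN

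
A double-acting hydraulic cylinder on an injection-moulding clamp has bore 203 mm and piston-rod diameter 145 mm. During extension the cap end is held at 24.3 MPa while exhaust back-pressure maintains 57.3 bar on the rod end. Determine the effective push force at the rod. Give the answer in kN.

Cap-side area A_cap = π/4 × (203 mm)² = 32370 mm^2
Rod-side annular area A_ann = π/4 × (203² − 145²) = 15850 mm^2
Net thrust = P_cap·A_cap − P_rod·A_ann = 786.5 kN − 90.83 kN

F ≈ 696 kN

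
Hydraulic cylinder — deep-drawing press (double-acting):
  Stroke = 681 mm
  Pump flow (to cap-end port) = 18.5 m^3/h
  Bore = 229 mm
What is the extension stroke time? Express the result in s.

t ≈ 5.46 s

Cap-side area A_cap = π/4 × (229 mm)² = 41190 mm^2
Swept volume V = A × L; t = V / Q = A·L / Q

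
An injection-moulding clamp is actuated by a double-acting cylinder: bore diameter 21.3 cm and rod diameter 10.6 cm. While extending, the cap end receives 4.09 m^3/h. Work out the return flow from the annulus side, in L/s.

Q_out ≈ 0.855 L/s

Cap-side area A_cap = π/4 × (21.3 cm)² = 356.3 cm^2
Rod-side annular area A_ann = π/4 × (21.3² − 10.6²) = 268.1 cm^2
Piston speed v = Q_in/A_cap; rod-end outflow Q_out = v × A_ann = Q_in × A_ann/A_cap.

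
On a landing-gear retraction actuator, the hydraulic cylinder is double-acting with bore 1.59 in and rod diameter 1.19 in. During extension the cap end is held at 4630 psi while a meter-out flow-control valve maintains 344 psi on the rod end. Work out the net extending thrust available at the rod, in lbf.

Cap-side area A_cap = π/4 × (1.59 in)² = 1.986 in^2
Rod-side annular area A_ann = π/4 × (1.59² − 1.19²) = 0.8734 in^2
Net thrust = P_cap·A_cap − P_rod·A_ann = 9193 lbf − 300.4 lbf

F ≈ 8890 lbf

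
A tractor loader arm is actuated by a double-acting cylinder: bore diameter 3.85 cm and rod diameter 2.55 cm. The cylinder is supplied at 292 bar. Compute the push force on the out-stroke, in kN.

F ≈ 34.0 kN

Cap-side area A_cap = π/4 × (3.85 cm)² = 11.64 cm^2
F = P × A_cap = 292 bar × A_cap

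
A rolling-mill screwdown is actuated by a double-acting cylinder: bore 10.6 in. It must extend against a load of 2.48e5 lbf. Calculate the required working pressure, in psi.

Cap-side area A_cap = π/4 × (10.6 in)² = 88.25 in^2
P = F / A = 2.48e5 lbf / A

P ≈ 2810 psi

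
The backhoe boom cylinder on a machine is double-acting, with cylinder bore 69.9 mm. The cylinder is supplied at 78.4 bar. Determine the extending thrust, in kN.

Cap-side area A_cap = π/4 × (69.9 mm)² = 3837 mm^2
F = P × A_cap = 78.4 bar × A_cap

F ≈ 30.1 kN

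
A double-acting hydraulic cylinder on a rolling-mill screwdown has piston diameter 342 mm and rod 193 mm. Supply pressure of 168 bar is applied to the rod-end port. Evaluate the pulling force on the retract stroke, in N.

Rod-side annular area A_ann = π/4 × (342² − 193²) = 62610 mm^2
On retraction the pressure acts on the annular area (bore minus rod).
F = P × A_ann

F ≈ 1.05e6 N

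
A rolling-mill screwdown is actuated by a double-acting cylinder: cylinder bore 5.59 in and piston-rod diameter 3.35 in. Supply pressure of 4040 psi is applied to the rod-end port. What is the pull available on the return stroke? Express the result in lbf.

Rod-side annular area A_ann = π/4 × (5.59² − 3.35²) = 15.73 in^2
On retraction the pressure acts on the annular area (bore minus rod).
F = P × A_ann

F ≈ 63500 lbf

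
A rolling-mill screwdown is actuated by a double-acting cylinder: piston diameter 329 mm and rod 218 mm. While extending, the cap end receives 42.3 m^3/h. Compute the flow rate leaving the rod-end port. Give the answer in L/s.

Cap-side area A_cap = π/4 × (329 mm)² = 85010 mm^2
Rod-side annular area A_ann = π/4 × (329² − 218²) = 47690 mm^2
Piston speed v = Q_in/A_cap; rod-end outflow Q_out = v × A_ann = Q_in × A_ann/A_cap.

Q_out ≈ 6.59 L/s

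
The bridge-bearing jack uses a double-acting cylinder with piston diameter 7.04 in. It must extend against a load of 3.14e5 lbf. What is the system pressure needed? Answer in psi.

P ≈ 8070 psi

Cap-side area A_cap = π/4 × (7.04 in)² = 38.93 in^2
P = F / A = 3.14e5 lbf / A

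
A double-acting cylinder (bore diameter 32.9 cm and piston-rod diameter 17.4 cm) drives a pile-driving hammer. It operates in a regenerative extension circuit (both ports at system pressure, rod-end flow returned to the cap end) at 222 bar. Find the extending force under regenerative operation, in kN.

With equal pressure on both faces, forces on the annular region cancel; the net push is pressure × rod cross-section.
Rod cross-section A_rod = π/4 × (17.4 cm)² = 237.8 cm^2
F = P × A_rod

F ≈ 528 kN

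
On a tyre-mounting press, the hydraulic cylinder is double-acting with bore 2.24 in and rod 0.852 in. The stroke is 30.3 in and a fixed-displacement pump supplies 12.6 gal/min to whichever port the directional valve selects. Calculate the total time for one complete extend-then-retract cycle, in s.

t ≈ 4.57 s

Cap-side area A_cap = π/4 × (2.24 in)² = 3.941 in^2
Rod-side annular area A_ann = π/4 × (2.24² − 0.852²) = 3.371 in^2
t_ext = A_cap·L/Q = 2.461 s
t_ret = A_ann·L/Q = 2.105 s
t_cycle = t_ext + t_ret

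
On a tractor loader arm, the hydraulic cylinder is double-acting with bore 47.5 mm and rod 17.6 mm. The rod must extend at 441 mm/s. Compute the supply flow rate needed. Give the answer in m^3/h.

Cap-side area A_cap = π/4 × (47.5 mm)² = 1772 mm^2
Q = A × v

Q ≈ 2.81 m^3/h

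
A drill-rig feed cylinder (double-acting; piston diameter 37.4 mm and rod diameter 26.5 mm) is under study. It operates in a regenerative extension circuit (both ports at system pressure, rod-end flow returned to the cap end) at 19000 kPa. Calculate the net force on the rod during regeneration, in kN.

F ≈ 10.5 kN

With equal pressure on both faces, forces on the annular region cancel; the net push is pressure × rod cross-section.
Rod cross-section A_rod = π/4 × (26.5 mm)² = 551.5 mm^2
F = P × A_rod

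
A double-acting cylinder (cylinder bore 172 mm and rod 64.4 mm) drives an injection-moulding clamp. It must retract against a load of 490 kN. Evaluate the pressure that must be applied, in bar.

P ≈ 245 bar

Rod-side annular area A_ann = π/4 × (172² − 64.4²) = 19980 mm^2
Retraction: pressure acts on the annular area.
P = F / A = 490 kN / A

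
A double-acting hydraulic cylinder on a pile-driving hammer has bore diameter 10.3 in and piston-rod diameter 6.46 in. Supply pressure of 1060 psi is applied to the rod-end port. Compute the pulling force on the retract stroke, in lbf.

F ≈ 53600 lbf

Rod-side annular area A_ann = π/4 × (10.3² − 6.46²) = 50.55 in^2
On retraction the pressure acts on the annular area (bore minus rod).
F = P × A_ann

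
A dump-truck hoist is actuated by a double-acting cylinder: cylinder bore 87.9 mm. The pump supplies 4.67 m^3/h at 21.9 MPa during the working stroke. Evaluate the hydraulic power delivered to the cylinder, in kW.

Hydraulic power = P × Q

W ≈ 28.4 kW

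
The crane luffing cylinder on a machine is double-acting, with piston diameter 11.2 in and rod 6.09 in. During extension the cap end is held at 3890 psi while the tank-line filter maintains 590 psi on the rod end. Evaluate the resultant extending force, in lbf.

Cap-side area A_cap = π/4 × (11.2 in)² = 98.52 in^2
Rod-side annular area A_ann = π/4 × (11.2² − 6.09²) = 69.39 in^2
Net thrust = P_cap·A_cap − P_rod·A_ann = 3.832e5 lbf − 40940 lbf

F ≈ 3.42e5 lbf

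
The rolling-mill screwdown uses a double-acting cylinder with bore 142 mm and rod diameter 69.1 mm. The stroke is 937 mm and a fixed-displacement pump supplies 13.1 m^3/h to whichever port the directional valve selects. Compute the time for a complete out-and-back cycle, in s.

Cap-side area A_cap = π/4 × (142 mm)² = 15840 mm^2
Rod-side annular area A_ann = π/4 × (142² − 69.1²) = 12090 mm^2
t_ext = A_cap·L/Q = 4.078 s
t_ret = A_ann·L/Q = 3.112 s
t_cycle = t_ext + t_ret

t ≈ 7.19 s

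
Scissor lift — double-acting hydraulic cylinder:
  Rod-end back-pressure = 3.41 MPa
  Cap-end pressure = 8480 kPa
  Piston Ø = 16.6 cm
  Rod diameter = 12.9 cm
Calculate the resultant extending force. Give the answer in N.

Cap-side area A_cap = π/4 × (16.6 cm)² = 216.4 cm^2
Rod-side annular area A_ann = π/4 × (16.6² − 12.9²) = 85.73 cm^2
Net thrust = P_cap·A_cap − P_rod·A_ann = 1.835e5 N − 29230 N

F ≈ 1.54e5 N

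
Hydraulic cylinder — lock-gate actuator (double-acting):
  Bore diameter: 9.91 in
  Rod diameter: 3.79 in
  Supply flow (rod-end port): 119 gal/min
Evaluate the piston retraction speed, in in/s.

v ≈ 6.96 in/s

Rod-side annular area A_ann = π/4 × (9.91² − 3.79²) = 65.85 in^2
Flow into the rod-end port fills the annular volume.
v = Q / A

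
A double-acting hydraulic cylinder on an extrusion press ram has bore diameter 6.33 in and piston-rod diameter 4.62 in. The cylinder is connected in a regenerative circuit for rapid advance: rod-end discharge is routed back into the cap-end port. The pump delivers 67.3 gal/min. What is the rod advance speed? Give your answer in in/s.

In regeneration the rod-end outflow joins the pump flow into the cap end, so the net volume the pump must supply per unit advance equals the rod cross-section area.
Rod cross-section A_rod = π/4 × (4.62 in)² = 16.76 in^2
v = Q_pump / A_rod

v ≈ 15.5 in/s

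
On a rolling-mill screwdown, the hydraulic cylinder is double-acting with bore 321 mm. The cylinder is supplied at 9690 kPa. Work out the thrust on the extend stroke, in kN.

F ≈ 784 kN

Cap-side area A_cap = π/4 × (321 mm)² = 80930 mm^2
F = P × A_cap = 9690 kPa × A_cap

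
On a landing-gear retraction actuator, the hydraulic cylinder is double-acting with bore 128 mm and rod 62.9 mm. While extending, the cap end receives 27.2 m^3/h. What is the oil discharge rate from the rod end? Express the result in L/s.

Cap-side area A_cap = π/4 × (128 mm)² = 12870 mm^2
Rod-side annular area A_ann = π/4 × (128² − 62.9²) = 9761 mm^2
Piston speed v = Q_in/A_cap; rod-end outflow Q_out = v × A_ann = Q_in × A_ann/A_cap.

Q_out ≈ 5.73 L/s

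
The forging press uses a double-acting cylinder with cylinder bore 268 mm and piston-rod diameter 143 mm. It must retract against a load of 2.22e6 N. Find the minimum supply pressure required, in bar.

P ≈ 550 bar

Rod-side annular area A_ann = π/4 × (268² − 143²) = 40350 mm^2
Retraction: pressure acts on the annular area.
P = F / A = 2.22e6 N / A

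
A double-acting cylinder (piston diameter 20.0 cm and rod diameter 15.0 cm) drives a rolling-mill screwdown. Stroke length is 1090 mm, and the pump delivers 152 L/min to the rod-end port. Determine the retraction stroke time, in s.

Rod-side annular area A_ann = π/4 × (20.0² − 15.0²) = 137.4 cm^2
Swept volume V = A × L; t = V / Q = A·L / Q

t ≈ 5.91 s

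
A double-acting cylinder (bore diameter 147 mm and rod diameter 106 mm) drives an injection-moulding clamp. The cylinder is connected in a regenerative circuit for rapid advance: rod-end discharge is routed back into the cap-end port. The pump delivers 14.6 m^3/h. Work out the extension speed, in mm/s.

v ≈ 460 mm/s

In regeneration the rod-end outflow joins the pump flow into the cap end, so the net volume the pump must supply per unit advance equals the rod cross-section area.
Rod cross-section A_rod = π/4 × (106 mm)² = 8825 mm^2
v = Q_pump / A_rod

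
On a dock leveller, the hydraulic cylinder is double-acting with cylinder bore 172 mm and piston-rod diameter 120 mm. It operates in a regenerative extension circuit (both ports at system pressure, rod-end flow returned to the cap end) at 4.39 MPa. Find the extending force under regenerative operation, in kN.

F ≈ 49.6 kN

With equal pressure on both faces, forces on the annular region cancel; the net push is pressure × rod cross-section.
Rod cross-section A_rod = π/4 × (120 mm)² = 11310 mm^2
F = P × A_rod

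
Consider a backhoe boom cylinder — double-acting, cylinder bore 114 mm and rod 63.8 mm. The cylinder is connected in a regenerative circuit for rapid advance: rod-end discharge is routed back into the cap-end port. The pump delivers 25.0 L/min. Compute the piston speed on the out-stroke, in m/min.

v ≈ 7.82 m/min

In regeneration the rod-end outflow joins the pump flow into the cap end, so the net volume the pump must supply per unit advance equals the rod cross-section area.
Rod cross-section A_rod = π/4 × (63.8 mm)² = 3197 mm^2
v = Q_pump / A_rod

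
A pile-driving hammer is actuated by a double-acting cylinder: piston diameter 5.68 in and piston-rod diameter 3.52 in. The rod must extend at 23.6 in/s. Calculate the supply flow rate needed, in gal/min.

Q ≈ 155 gal/min

Cap-side area A_cap = π/4 × (5.68 in)² = 25.34 in^2
Q = A × v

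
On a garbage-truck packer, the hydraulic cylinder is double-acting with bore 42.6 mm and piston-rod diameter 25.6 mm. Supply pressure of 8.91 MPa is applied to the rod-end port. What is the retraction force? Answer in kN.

F ≈ 8.11 kN

Rod-side annular area A_ann = π/4 × (42.6² − 25.6²) = 910.6 mm^2
On retraction the pressure acts on the annular area (bore minus rod).
F = P × A_ann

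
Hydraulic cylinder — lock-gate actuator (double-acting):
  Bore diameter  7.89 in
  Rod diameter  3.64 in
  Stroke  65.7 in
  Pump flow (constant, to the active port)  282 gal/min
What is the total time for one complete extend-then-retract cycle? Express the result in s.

Cap-side area A_cap = π/4 × (7.89 in)² = 48.89 in^2
Rod-side annular area A_ann = π/4 × (7.89² − 3.64²) = 38.49 in^2
t_ext = A_cap·L/Q = 2.959 s
t_ret = A_ann·L/Q = 2.329 s
t_cycle = t_ext + t_ret

t ≈ 5.29 s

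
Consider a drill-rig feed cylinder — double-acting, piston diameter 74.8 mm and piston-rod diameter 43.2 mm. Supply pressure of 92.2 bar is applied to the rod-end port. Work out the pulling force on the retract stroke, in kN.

F ≈ 27.0 kN

Rod-side annular area A_ann = π/4 × (74.8² − 43.2²) = 2929 mm^2
On retraction the pressure acts on the annular area (bore minus rod).
F = P × A_ann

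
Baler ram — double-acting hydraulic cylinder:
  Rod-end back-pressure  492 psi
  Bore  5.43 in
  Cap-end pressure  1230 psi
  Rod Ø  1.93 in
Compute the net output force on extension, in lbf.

F ≈ 18500 lbf

Cap-side area A_cap = π/4 × (5.43 in)² = 23.16 in^2
Rod-side annular area A_ann = π/4 × (5.43² − 1.93²) = 20.23 in^2
Net thrust = P_cap·A_cap − P_rod·A_ann = 28480 lbf − 9954 lbf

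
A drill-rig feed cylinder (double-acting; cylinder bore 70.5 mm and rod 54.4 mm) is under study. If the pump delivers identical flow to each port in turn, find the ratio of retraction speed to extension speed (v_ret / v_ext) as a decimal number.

Cap-side area A_cap = π/4 × (70.5 mm)² = 3904 mm^2
Rod-side annular area A_ann = π/4 × (70.5² − 54.4²) = 1579 mm^2
For equal Q, v ∝ 1/A, so v_ret/v_ext = A_cap/A_ann.

v_ret/v_ext ≈ 2.47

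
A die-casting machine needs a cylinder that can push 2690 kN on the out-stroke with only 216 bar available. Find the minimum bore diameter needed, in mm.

Extension force acts on the full piston face: F = P × (π/4)D².
D = √(4F / (πP)) = √(4 × 2690 kN / (π × 216 bar))

D ≈ 398 mm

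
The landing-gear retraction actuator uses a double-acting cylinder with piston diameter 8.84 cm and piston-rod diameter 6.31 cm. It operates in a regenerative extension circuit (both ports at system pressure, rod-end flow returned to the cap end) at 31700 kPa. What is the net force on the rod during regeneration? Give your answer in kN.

With equal pressure on both faces, forces on the annular region cancel; the net push is pressure × rod cross-section.
Rod cross-section A_rod = π/4 × (6.31 cm)² = 31.27 cm^2
F = P × A_rod

F ≈ 99.1 kN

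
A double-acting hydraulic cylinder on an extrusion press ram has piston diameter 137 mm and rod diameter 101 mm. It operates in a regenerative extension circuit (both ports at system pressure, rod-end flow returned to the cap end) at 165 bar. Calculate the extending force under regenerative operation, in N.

F ≈ 1.32e5 N

With equal pressure on both faces, forces on the annular region cancel; the net push is pressure × rod cross-section.
Rod cross-section A_rod = π/4 × (101 mm)² = 8012 mm^2
F = P × A_rod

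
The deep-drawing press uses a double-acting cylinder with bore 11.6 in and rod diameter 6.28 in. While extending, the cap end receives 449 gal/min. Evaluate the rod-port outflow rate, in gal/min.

Q_out ≈ 317 gal/min

Cap-side area A_cap = π/4 × (11.6 in)² = 105.7 in^2
Rod-side annular area A_ann = π/4 × (11.6² − 6.28²) = 74.71 in^2
Piston speed v = Q_in/A_cap; rod-end outflow Q_out = v × A_ann = Q_in × A_ann/A_cap.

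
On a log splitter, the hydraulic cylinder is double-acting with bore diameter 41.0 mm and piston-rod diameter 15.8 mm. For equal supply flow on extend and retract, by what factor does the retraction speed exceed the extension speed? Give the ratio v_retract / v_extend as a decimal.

Cap-side area A_cap = π/4 × (41.0 mm)² = 1320 mm^2
Rod-side annular area A_ann = π/4 × (41.0² − 15.8²) = 1124 mm^2
For equal Q, v ∝ 1/A, so v_ret/v_ext = A_cap/A_ann.

v_ret/v_ext ≈ 1.17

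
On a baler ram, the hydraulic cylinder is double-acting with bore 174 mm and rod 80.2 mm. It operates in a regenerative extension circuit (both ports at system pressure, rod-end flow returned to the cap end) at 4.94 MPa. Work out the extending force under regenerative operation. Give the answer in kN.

With equal pressure on both faces, forces on the annular region cancel; the net push is pressure × rod cross-section.
Rod cross-section A_rod = π/4 × (80.2 mm)² = 5052 mm^2
F = P × A_rod

F ≈ 25.0 kN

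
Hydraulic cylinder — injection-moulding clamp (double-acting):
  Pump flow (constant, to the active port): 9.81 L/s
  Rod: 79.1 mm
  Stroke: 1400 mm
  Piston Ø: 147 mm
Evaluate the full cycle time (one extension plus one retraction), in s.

Cap-side area A_cap = π/4 × (147 mm)² = 16970 mm^2
Rod-side annular area A_ann = π/4 × (147² − 79.1²) = 12060 mm^2
t_ext = A_cap·L/Q = 2.422 s
t_ret = A_ann·L/Q = 1.721 s
t_cycle = t_ext + t_ret

t ≈ 4.14 s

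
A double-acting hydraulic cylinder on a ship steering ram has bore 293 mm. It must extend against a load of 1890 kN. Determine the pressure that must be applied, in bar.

Cap-side area A_cap = π/4 × (293 mm)² = 67430 mm^2
P = F / A = 1890 kN / A

P ≈ 280 bar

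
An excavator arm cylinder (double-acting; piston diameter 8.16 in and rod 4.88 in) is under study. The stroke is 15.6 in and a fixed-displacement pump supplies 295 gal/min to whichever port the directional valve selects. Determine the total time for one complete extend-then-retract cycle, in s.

t ≈ 1.18 s

Cap-side area A_cap = π/4 × (8.16 in)² = 52.30 in^2
Rod-side annular area A_ann = π/4 × (8.16² − 4.88²) = 33.59 in^2
t_ext = A_cap·L/Q = 0.7183 s
t_ret = A_ann·L/Q = 0.4614 s
t_cycle = t_ext + t_ret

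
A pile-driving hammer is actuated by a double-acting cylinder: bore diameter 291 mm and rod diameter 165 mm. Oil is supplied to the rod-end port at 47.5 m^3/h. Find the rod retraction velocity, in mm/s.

v ≈ 292 mm/s

Rod-side annular area A_ann = π/4 × (291² − 165²) = 45130 mm^2
Flow into the rod-end port fills the annular volume.
v = Q / A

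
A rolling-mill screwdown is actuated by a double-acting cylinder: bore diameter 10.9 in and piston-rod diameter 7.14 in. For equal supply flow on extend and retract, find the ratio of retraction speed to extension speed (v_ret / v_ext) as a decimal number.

v_ret/v_ext ≈ 1.75

Cap-side area A_cap = π/4 × (10.9 in)² = 93.31 in^2
Rod-side annular area A_ann = π/4 × (10.9² − 7.14²) = 53.27 in^2
For equal Q, v ∝ 1/A, so v_ret/v_ext = A_cap/A_ann.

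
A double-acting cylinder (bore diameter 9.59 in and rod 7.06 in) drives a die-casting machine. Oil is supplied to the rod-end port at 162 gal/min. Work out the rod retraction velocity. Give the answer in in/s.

v ≈ 18.9 in/s

Rod-side annular area A_ann = π/4 × (9.59² − 7.06²) = 33.08 in^2
Flow into the rod-end port fills the annular volume.
v = Q / A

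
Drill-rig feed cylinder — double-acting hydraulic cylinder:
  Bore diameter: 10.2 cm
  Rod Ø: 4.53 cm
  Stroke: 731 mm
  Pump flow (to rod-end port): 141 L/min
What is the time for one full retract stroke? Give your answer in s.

Rod-side annular area A_ann = π/4 × (10.2² − 4.53²) = 65.60 cm^2
Swept volume V = A × L; t = V / Q = A·L / Q

t ≈ 2.04 s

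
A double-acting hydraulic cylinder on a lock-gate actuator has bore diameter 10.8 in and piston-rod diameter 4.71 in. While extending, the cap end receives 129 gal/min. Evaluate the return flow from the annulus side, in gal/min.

Q_out ≈ 104 gal/min

Cap-side area A_cap = π/4 × (10.8 in)² = 91.61 in^2
Rod-side annular area A_ann = π/4 × (10.8² − 4.71²) = 74.19 in^2
Piston speed v = Q_in/A_cap; rod-end outflow Q_out = v × A_ann = Q_in × A_ann/A_cap.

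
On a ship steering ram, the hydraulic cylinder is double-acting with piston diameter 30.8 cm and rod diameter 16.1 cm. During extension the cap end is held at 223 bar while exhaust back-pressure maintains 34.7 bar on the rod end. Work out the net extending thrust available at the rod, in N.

F ≈ 1.47e6 N

Cap-side area A_cap = π/4 × (30.8 cm)² = 745.1 cm^2
Rod-side annular area A_ann = π/4 × (30.8² − 16.1²) = 541.5 cm^2
Net thrust = P_cap·A_cap − P_rod·A_ann = 1.661e6 N − 1.879e5 N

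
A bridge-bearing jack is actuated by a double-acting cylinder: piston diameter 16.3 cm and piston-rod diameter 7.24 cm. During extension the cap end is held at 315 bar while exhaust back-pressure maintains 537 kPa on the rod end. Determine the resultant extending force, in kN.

Cap-side area A_cap = π/4 × (16.3 cm)² = 208.7 cm^2
Rod-side annular area A_ann = π/4 × (16.3² − 7.24²) = 167.5 cm^2
Net thrust = P_cap·A_cap − P_rod·A_ann = 657.3 kN − 8.995 kN

F ≈ 648 kN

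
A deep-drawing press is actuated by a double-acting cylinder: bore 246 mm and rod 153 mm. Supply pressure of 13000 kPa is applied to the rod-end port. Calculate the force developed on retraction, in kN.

F ≈ 379 kN

Rod-side annular area A_ann = π/4 × (246² − 153²) = 29140 mm^2
On retraction the pressure acts on the annular area (bore minus rod).
F = P × A_ann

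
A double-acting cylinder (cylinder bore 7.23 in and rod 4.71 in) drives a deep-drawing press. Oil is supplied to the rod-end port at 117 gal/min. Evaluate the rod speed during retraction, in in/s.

v ≈ 19.1 in/s

Rod-side annular area A_ann = π/4 × (7.23² − 4.71²) = 23.63 in^2
Flow into the rod-end port fills the annular volume.
v = Q / A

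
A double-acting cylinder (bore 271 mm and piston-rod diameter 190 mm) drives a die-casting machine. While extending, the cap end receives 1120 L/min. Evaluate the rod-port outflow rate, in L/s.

Cap-side area A_cap = π/4 × (271 mm)² = 57680 mm^2
Rod-side annular area A_ann = π/4 × (271² − 190²) = 29330 mm^2
Piston speed v = Q_in/A_cap; rod-end outflow Q_out = v × A_ann = Q_in × A_ann/A_cap.

Q_out ≈ 9.49 L/s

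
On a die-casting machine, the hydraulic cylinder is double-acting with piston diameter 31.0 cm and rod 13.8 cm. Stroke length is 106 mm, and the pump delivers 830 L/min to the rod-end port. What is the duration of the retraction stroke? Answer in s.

t ≈ 0.464 s

Rod-side annular area A_ann = π/4 × (31.0² − 13.8²) = 605.2 cm^2
Swept volume V = A × L; t = V / Q = A·L / Q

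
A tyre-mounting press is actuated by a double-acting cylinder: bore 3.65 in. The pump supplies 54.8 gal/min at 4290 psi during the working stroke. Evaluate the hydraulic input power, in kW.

Hydraulic power = P × Q

W ≈ 102 kW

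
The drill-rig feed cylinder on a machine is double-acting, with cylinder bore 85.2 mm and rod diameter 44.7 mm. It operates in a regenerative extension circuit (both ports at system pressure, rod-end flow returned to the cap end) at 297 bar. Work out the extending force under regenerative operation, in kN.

F ≈ 46.6 kN

With equal pressure on both faces, forces on the annular region cancel; the net push is pressure × rod cross-section.
Rod cross-section A_rod = π/4 × (44.7 mm)² = 1569 mm^2
F = P × A_rod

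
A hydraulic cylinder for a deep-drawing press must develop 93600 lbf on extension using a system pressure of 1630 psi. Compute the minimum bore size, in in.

Extension force acts on the full piston face: F = P × (π/4)D².
D = √(4F / (πP)) = √(4 × 93600 lbf / (π × 1630 psi))

D ≈ 8.55 in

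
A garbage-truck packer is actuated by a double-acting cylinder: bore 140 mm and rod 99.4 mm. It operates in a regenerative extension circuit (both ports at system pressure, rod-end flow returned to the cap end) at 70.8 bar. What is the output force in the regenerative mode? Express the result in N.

With equal pressure on both faces, forces on the annular region cancel; the net push is pressure × rod cross-section.
Rod cross-section A_rod = π/4 × (99.4 mm)² = 7760 mm^2
F = P × A_rod

F ≈ 54900 N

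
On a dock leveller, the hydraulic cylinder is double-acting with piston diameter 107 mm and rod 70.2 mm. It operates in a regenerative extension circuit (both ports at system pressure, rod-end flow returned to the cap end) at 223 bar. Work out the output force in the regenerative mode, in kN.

With equal pressure on both faces, forces on the annular region cancel; the net push is pressure × rod cross-section.
Rod cross-section A_rod = π/4 × (70.2 mm)² = 3870 mm^2
F = P × A_rod

F ≈ 86.3 kN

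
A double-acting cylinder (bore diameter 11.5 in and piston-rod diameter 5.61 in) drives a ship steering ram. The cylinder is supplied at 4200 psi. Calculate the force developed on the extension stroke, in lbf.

Cap-side area A_cap = π/4 × (11.5 in)² = 103.9 in^2
F = P × A_cap = 4200 psi × A_cap

F ≈ 4.36e5 lbf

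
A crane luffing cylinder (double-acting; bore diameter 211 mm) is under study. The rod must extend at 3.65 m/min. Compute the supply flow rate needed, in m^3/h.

Cap-side area A_cap = π/4 × (211 mm)² = 34970 mm^2
Q = A × v

Q ≈ 7.66 m^3/h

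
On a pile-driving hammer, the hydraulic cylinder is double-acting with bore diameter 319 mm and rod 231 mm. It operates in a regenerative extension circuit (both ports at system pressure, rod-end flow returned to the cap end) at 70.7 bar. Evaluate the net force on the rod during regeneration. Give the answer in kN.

F ≈ 296 kN

With equal pressure on both faces, forces on the annular region cancel; the net push is pressure × rod cross-section.
Rod cross-section A_rod = π/4 × (231 mm)² = 41910 mm^2
F = P × A_rod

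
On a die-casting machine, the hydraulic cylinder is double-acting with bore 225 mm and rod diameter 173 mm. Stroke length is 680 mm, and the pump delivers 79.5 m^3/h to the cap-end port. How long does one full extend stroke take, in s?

Cap-side area A_cap = π/4 × (225 mm)² = 39760 mm^2
Swept volume V = A × L; t = V / Q = A·L / Q

t ≈ 1.22 s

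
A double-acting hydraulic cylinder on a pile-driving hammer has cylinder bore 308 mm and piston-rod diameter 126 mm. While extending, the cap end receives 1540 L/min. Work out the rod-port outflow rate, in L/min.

Cap-side area A_cap = π/4 × (308 mm)² = 74510 mm^2
Rod-side annular area A_ann = π/4 × (308² − 126²) = 62040 mm^2
Piston speed v = Q_in/A_cap; rod-end outflow Q_out = v × A_ann = Q_in × A_ann/A_cap.

Q_out ≈ 1280 L/min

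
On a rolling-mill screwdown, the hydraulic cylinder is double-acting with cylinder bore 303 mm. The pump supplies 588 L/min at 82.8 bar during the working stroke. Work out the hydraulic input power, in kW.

Hydraulic power = P × Q

W ≈ 81.1 kW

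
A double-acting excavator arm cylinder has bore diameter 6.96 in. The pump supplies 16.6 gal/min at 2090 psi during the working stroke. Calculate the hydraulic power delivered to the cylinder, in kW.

W ≈ 15.1 kW

Hydraulic power = P × Q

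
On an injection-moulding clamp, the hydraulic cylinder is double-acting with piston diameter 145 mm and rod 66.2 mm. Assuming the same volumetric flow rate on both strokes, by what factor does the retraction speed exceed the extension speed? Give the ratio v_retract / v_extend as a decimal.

v_ret/v_ext ≈ 1.26

Cap-side area A_cap = π/4 × (145 mm)² = 16510 mm^2
Rod-side annular area A_ann = π/4 × (145² − 66.2²) = 13070 mm^2
For equal Q, v ∝ 1/A, so v_ret/v_ext = A_cap/A_ann.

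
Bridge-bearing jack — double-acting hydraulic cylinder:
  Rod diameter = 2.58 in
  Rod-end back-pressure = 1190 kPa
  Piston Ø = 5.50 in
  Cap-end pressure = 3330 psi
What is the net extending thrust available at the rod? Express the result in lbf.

F ≈ 75900 lbf

Cap-side area A_cap = π/4 × (5.50 in)² = 23.76 in^2
Rod-side annular area A_ann = π/4 × (5.50² − 2.58²) = 18.53 in^2
Net thrust = P_cap·A_cap − P_rod·A_ann = 79120 lbf − 3198 lbf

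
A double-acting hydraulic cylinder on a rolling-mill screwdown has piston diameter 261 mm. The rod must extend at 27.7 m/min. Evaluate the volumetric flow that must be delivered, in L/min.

Cap-side area A_cap = π/4 × (261 mm)² = 53500 mm^2
Q = A × v

Q ≈ 1480 L/min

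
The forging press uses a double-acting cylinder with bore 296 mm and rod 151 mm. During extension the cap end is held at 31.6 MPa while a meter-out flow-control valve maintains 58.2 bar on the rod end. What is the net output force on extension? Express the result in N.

Cap-side area A_cap = π/4 × (296 mm)² = 68810 mm^2
Rod-side annular area A_ann = π/4 × (296² − 151²) = 50910 mm^2
Net thrust = P_cap·A_cap − P_rod·A_ann = 2.175e6 N − 2.963e5 N

F ≈ 1.88e6 N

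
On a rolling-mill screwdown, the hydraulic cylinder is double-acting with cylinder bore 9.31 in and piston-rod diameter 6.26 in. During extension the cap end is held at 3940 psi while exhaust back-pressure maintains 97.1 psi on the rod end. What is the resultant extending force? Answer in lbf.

F ≈ 2.65e5 lbf

Cap-side area A_cap = π/4 × (9.31 in)² = 68.08 in^2
Rod-side annular area A_ann = π/4 × (9.31² − 6.26²) = 37.30 in^2
Net thrust = P_cap·A_cap − P_rod·A_ann = 2.682e5 lbf − 3622 lbf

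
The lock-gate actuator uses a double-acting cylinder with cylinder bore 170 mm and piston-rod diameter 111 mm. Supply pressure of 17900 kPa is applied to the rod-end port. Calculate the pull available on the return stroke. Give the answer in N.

F ≈ 2.33e5 N

Rod-side annular area A_ann = π/4 × (170² − 111²) = 13020 mm^2
On retraction the pressure acts on the annular area (bore minus rod).
F = P × A_ann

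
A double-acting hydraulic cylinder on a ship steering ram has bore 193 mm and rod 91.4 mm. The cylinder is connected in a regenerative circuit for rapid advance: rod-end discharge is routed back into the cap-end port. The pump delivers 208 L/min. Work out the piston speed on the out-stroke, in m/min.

In regeneration the rod-end outflow joins the pump flow into the cap end, so the net volume the pump must supply per unit advance equals the rod cross-section area.
Rod cross-section A_rod = π/4 × (91.4 mm)² = 6561 mm^2
v = Q_pump / A_rod

v ≈ 31.7 m/min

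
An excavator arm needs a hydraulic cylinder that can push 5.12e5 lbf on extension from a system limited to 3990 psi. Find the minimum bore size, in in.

Extension force acts on the full piston face: F = P × (π/4)D².
D = √(4F / (πP)) = √(4 × 5.12e5 lbf / (π × 3990 psi))

D ≈ 12.8 in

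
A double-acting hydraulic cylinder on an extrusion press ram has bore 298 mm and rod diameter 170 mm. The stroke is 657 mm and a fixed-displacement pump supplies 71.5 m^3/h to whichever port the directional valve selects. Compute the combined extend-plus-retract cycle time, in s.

Cap-side area A_cap = π/4 × (298 mm)² = 69750 mm^2
Rod-side annular area A_ann = π/4 × (298² − 170²) = 47050 mm^2
t_ext = A_cap·L/Q = 2.307 s
t_ret = A_ann·L/Q = 1.556 s
t_cycle = t_ext + t_ret

t ≈ 3.86 s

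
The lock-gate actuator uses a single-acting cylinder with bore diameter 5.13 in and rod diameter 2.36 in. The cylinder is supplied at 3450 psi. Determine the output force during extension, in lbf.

F ≈ 71300 lbf

Cap-side area A_cap = π/4 × (5.13 in)² = 20.67 in^2
F = P × A_cap = 3450 psi × A_cap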